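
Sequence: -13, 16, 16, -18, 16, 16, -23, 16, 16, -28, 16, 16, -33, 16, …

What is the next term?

Positions follow the repeating pattern ABB; grouping by letter gives 2 tracks.
Track A: -13, -18, -23, -28, -33 (subtracting 5 each time).
Track B: 16, 16, 16, 16, 16, 16, 16, 16, 16 (constant 16).
The 15th slot belongs to track B; its 10th term is 16.

16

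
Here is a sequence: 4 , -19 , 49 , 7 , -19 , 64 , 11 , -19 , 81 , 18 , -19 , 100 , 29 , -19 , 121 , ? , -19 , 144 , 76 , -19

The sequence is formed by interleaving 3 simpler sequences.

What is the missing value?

Taking every 3rd term gives 3 separate tracks.
Stream A: 4, 7, 11, 18, 29, ?, 76 (Fibonacci-style (each term is the sum of the two before it)).
Stream B: -19, -19, -19, -19, -19, -19, -19 (always -19).
Stream C: 49, 64, 81, 100, 121, 144 (perfect squares starting at 7²).
The gap is stream A's term 6; the rule gives 47.

47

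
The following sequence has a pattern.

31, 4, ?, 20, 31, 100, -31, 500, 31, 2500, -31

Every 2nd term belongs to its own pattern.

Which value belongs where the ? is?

Odd-indexed and even-indexed terms follow separate rules.
Track A is 31, ?, 31, -31, 31, -31, which is alternating ±31.
Track B is 4, 20, 100, 500, 2500, which is geometric, ×5 each step.
The gap is track A's term 2; the rule gives -31.

-31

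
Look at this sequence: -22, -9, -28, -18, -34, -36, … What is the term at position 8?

Positions 1, 3, 5, … form one subsequence and positions 2, 4, 6, … form another.
Stream A: -22, -28, -34 — arithmetic with common difference −6.
Stream B: -9, -18, -36 — multiplying by 2 each time.
Position 8 falls in stream B as its term 4, giving -72.

-72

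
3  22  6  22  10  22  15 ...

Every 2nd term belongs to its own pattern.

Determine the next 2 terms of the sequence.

22, 21

The terms cycle through 2 interleaved subsequences.
Stream A = 3, 6, 10, 15: triangular numbers n(n+1)/2 for n = 2, 3, ….
Stream B = 22, 22, 22: constant 22.
Position 8 → stream B, term 4 = 22.
Position 9 → stream A, term 5 = 21.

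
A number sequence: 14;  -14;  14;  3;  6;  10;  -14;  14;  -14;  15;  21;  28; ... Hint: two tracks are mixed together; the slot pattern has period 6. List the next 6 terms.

Reading positions in blocks of 6 reveals the pattern AAABBB — 2 tracks woven together.
Track A: 14, -14, 14, -14, 14, -14. The oscillation 14·(−1)^(n+1).
Track B: 3, 6, 10, 15, 21, 28. The triangular numbers T_2, T_3, ….
Position 13 falls in track A as its term 7, giving 14.
The 14th slot belongs to track A; its 8th term is -14.
Position 15 falls in track A as its term 9, giving 14.
Position 16 → track B, term 7 = 36.
The 17th slot belongs to track B; its 8th term is 45.
Position 18 → track B, term 9 = 55.

14, -14, 14, 36, 45, 55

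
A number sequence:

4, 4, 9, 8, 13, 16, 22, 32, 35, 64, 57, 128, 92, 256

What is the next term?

Taking every 2nd term gives 2 separate tracks.
Track A: 4, 9, 13, 22, 35, 57, 92 (each term equals the sum of the previous two).
Track B: 4, 8, 16, 32, 64, 128, 256 (successive powers of 2).
The 15th slot belongs to track A; its 8th term is 149.

149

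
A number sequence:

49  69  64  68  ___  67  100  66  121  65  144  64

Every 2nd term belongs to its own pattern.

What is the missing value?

81

Positions 1, 3, 5, … form one subsequence and positions 2, 4, 6, … form another.
Track A: 49, 64, ?, 100, 121, 144 — the squares 7², 8², 9², ….
Track B: 69, 68, 67, 66, 65, 64 — subtracting 1 each time.
The gap is track A's term 3; the rule gives 81.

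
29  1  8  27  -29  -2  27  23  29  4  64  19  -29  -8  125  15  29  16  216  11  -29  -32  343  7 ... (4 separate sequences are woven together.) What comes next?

Split by position mod 4 into 4 tracks.
Stream A is 29, -29, 29, -29, 29, -29, which is the oscillation 29·(−1)^(n+1).
Stream B is 1, -2, 4, -8, 16, -32, which is multiplying by -2 each time.
Stream C is 8, 27, 64, 125, 216, 343, which is the cubes 2³, 3³, 4³, ….
Stream D is 27, 23, 19, 15, 11, 7, which is arithmetic with common difference −4.
Position 25 → stream A, term 7 = 29.

29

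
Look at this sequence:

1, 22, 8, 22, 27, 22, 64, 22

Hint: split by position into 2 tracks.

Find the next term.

Positions 1, 3, 5, … form one subsequence and positions 2, 4, 6, … form another.
Stream A: 1, 8, 27, 64 — the cubes 1³, 2³, 3³, ….
Stream B: 22, 22, 22, 22 — the constant sequence 22.
Term 9 comes from stream A (its 5th entry): 125.

125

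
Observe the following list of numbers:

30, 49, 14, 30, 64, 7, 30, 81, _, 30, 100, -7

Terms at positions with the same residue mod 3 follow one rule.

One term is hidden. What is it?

0

Taking every 3rd term gives 3 separate tracks.
Subsequence A is 30, 30, 30, 30, which is constant 30.
Subsequence B is 49, 64, 81, 100, which is the squares 7², 8², 9², ….
Subsequence C is 14, 7, ?, -7, which is arithmetic, step −7.
The gap is subsequence C's term 3; the rule gives 0.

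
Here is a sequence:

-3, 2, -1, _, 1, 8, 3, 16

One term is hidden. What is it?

Split by position mod 2 into 2 tracks.
Subsequence A: -3, -1, 1, 3. Linear: a_n = -5 + 2·n.
Subsequence B: 2, ?, 8, 16. Powers of 2.
Subsequence B's pattern makes the blank 4.

4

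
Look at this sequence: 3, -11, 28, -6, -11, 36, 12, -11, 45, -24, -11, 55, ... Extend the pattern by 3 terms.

The terms cycle through 3 interleaved subsequences.
Track A = 3, -6, 12, -24: a geometric progression (common ratio -2).
Track B = -11, -11, -11, -11: always -11.
Track C = 28, 36, 45, 55: triangular numbers starting at T_7.
Position 13 → track A, term 5 = 48.
Term 14 comes from track B (its 5th entry): -11.
Position 15 falls in track C as its term 5, giving 66.

48, -11, 66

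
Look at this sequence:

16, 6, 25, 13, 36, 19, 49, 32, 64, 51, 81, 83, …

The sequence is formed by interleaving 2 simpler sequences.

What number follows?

100

Odd-indexed and even-indexed terms follow separate rules.
Subsequence A: 16, 25, 36, 49, 64, 81 (consecutive squares n² from n = 4).
Subsequence B: 6, 13, 19, 32, 51, 83 (a Fibonacci-like recurrence a_n = a_{n-1} + a_{n-2}).
The 13th slot belongs to subsequence A; its 7th term is 100.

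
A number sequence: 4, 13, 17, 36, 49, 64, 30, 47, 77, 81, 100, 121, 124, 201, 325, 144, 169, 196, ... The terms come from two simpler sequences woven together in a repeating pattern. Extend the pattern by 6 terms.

The slot pattern repeats as AAABBB (period 6), so there are 2 interleaved tracks.
Track A: 4, 13, 17, 30, 47, 77, 124, 201, 325. Each term equals the sum of the previous two.
Track B: 36, 49, 64, 81, 100, 121, 144, 169, 196. Perfect squares starting at 6².
The 19th slot belongs to track A; its 10th term is 526.
Term 20 comes from track A (its 11th entry): 851.
Term 21 comes from track A (its 12th entry): 1377.
Position 22 → track B, term 10 = 225.
Term 23 comes from track B (its 11th entry): 256.
Position 24 → track B, term 12 = 289.

526, 851, 1377, 225, 256, 289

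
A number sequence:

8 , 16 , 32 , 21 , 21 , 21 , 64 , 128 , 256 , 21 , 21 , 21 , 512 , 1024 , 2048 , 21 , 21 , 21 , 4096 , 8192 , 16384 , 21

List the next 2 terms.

Reading positions in blocks of 6 reveals the pattern AAABBB — 2 tracks woven together.
Track A is 8, 16, 32, 64, 128, 256, 512, 1024, 2048, 4096, 8192, 16384, which is powers 2^3, 2^4, 2^5, ….
Track B is 21, 21, 21, 21, 21, 21, 21, 21, 21, 21, which is the constant sequence 21.
Term 23 comes from track B (its 11th entry): 21.
Term 24 comes from track B (its 12th entry): 21.

21, 21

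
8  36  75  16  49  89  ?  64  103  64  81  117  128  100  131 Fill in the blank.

32

Split by position mod 3 into 3 tracks.
Track A = 8, 16, ?, 64, 128: successive powers of 2.
Track B = 36, 49, 64, 81, 100: perfect squares starting at 6².
Track C = 75, 89, 103, 117, 131: linear: a_n = 61 + 14·n.
Filling track A at index 3 by its rule yields 32.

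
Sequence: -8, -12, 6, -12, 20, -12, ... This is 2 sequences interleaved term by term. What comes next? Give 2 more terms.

Odd-indexed and even-indexed terms follow separate rules.
Track A is -8, 6, 20, which is arithmetic with common difference +14.
Track B is -12, -12, -12, which is the constant sequence -12.
Position 7 → track A, term 4 = 34.
Position 8 → track B, term 4 = -12.

34, -12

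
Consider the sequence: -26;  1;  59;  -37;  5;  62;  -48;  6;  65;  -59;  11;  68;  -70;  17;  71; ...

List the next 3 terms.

Read the sequence 3 terms at a time; column i is its own pattern.
Subsequence A is -26, -37, -48, -59, -70, which is arithmetic with common difference −11.
Subsequence B is 1, 5, 6, 11, 17, which is each term equals the sum of the previous two.
Subsequence C is 59, 62, 65, 68, 71, which is adding 3 each time.
The 16th slot belongs to subsequence A; its 6th term is -81.
Term 17 comes from subsequence B (its 6th entry): 28.
Position 18 → subsequence C, term 6 = 74.

-81, 28, 74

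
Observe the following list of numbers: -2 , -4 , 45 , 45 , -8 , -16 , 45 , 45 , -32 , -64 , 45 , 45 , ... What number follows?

-128

The slot pattern repeats as AABB (period 4), so there are 2 interleaved tracks.
Track A: -2, -4, -8, -16, -32, -64 — a geometric progression (common ratio 2).
Track B: 45, 45, 45, 45, 45, 45 — always 45.
Term 13 comes from track A (its 7th entry): -128.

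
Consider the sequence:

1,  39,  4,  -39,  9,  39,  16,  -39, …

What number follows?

Split by position mod 2 into 2 tracks.
Stream A is 1, 4, 9, 16, which is consecutive squares n² from n = 1.
Stream B is 39, -39, 39, -39, which is oscillating between 39 and -39.
Term 9 comes from stream A (its 5th entry): 25.

25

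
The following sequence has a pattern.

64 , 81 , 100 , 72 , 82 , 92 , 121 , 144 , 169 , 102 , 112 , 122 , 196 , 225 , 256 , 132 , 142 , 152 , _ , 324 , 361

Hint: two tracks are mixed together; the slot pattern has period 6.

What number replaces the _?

Positions follow the repeating pattern AAABBB; grouping by letter gives 2 tracks.
Stream A: 64, 81, 100, 121, 144, 169, 196, 225, 256, ?, 324, 361 (consecutive squares n² from n = 8).
Stream B: 72, 82, 92, 102, 112, 122, 132, 142, 152 (arithmetic, step +10).
Stream A's pattern makes the blank 289.

289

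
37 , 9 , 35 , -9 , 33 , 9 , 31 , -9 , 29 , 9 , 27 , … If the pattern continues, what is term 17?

21

Positions 1, 3, 5, … form one subsequence and positions 2, 4, 6, … form another.
Track A = 37, 35, 33, 31, 29, 27: arithmetic with common difference −2.
Track B = 9, -9, 9, -9, 9: the oscillation 9·(−1)^(n+1).
Term 17 comes from track A (its 9th entry): 21.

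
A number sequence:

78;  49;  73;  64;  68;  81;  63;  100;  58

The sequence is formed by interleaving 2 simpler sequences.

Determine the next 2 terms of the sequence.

121, 53

The terms cycle through 2 interleaved subsequences.
Track A: 78, 73, 68, 63, 58 — arithmetic with common difference −5.
Track B: 49, 64, 81, 100 — consecutive squares n² from n = 7.
Term 10 comes from track B (its 5th entry): 121.
Term 11 comes from track A (its 6th entry): 53.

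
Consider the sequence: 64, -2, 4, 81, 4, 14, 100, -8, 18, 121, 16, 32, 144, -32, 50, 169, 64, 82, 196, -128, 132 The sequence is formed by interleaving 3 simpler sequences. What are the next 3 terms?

225, 256, 214

Read the sequence 3 terms at a time; column i is its own pattern.
Stream A is 64, 81, 100, 121, 144, 169, 196, which is perfect squares starting at 8².
Stream B is -2, 4, -8, 16, -32, 64, -128, which is geometric, ×-2 each step.
Stream C is 4, 14, 18, 32, 50, 82, 132, which is each term equals the sum of the previous two.
Term 22 comes from stream A (its 8th entry): 225.
Term 23 comes from stream B (its 8th entry): 256.
The 24th slot belongs to stream C; its 8th term is 214.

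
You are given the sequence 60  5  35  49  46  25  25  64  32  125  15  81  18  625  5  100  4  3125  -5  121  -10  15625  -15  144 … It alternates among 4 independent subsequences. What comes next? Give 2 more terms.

The terms cycle through 4 interleaved subsequences.
Subsequence A: 60, 46, 32, 18, 4, -10 — linear: a_n = 74 − 14·n.
Subsequence B: 5, 25, 125, 625, 3125, 15625 — successive powers of 5.
Subsequence C: 35, 25, 15, 5, -5, -15 — arithmetic, step −10.
Subsequence D: 49, 64, 81, 100, 121, 144 — the squares 7², 8², 9², ….
Term 25 comes from subsequence A (its 7th entry): -24.
Position 26 falls in subsequence B as its term 7, giving 78125.

-24, 78125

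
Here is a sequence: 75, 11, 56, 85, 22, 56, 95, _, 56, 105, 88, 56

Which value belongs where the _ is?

Taking every 3rd term gives 3 separate tracks.
Track A: 75, 85, 95, 105. Arithmetic with common difference +10.
Track B: 11, 22, ?, 88. Geometric with ratio 2.
Track C: 56, 56, 56, 56. Always 56.
The gap is track B's term 3; the rule gives 44.

44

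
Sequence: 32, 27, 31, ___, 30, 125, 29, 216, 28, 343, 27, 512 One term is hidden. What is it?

64

Taking every 2nd term gives 2 separate tracks.
Track A: 32, 31, 30, 29, 28, 27 (subtracting 1 each time).
Track B: 27, ?, 125, 216, 343, 512 (consecutive cubes n³ from n = 3).
The gap is track B's term 2; the rule gives 64.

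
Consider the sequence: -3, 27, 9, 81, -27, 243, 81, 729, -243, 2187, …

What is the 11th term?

Odd-indexed and even-indexed terms follow separate rules.
Stream A: -3, 9, -27, 81, -243. Multiplying by -3 each time.
Stream B: 27, 81, 243, 729, 2187. Powers 3^3, 3^4, 3^5, ….
Term 11 comes from stream A (its 6th entry): 729.

729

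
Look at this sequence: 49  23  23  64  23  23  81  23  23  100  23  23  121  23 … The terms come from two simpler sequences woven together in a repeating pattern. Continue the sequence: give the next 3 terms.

23, 144, 23

Positions follow the repeating pattern ABB; grouping by letter gives 2 tracks.
Subsequence A: 49, 64, 81, 100, 121. The squares 7², 8², 9², ….
Subsequence B: 23, 23, 23, 23, 23, 23, 23, 23, 23. Constant 23.
Position 15 → subsequence B, term 10 = 23.
The 16th slot belongs to subsequence A; its 6th term is 144.
Position 17 → subsequence B, term 11 = 23.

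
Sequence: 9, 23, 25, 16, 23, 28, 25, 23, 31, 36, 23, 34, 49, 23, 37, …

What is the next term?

64

Read the sequence 3 terms at a time; column i is its own pattern.
Subsequence A: 9, 16, 25, 36, 49 (perfect squares starting at 3²).
Subsequence B: 23, 23, 23, 23, 23 (always 23).
Subsequence C: 25, 28, 31, 34, 37 (linear: a_n = 22 + 3·n).
Position 16 falls in subsequence A as its term 6, giving 64.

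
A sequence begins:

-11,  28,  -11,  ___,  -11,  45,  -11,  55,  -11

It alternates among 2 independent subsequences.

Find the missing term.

36

The terms cycle through 2 interleaved subsequences.
Track A: -11, -11, -11, -11, -11 (constant -11).
Track B: 28, ?, 45, 55 (triangular numbers n(n+1)/2 for n = 7, 8, …).
Track B's pattern makes the blank 36.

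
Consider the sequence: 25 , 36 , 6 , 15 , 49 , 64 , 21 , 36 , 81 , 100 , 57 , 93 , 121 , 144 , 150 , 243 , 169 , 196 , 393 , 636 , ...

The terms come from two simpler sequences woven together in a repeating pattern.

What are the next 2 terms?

Positions follow the repeating pattern AABB; grouping by letter gives 2 tracks.
Stream A = 25, 36, 49, 64, 81, 100, 121, 144, 169, 196: consecutive squares n² from n = 5.
Stream B = 6, 15, 21, 36, 57, 93, 150, 243, 393, 636: each term equals the sum of the previous two.
Position 21 falls in stream A as its term 11, giving 225.
Position 22 falls in stream A as its term 12, giving 256.

225, 256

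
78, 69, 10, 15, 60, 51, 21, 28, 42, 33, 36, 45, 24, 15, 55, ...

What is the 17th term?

6

Reading positions in blocks of 4 reveals the pattern AABB — 2 tracks woven together.
Track A = 78, 69, 60, 51, 42, 33, 24, 15: arithmetic, step −9.
Track B = 10, 15, 21, 28, 36, 45, 55: triangular numbers n(n+1)/2 for n = 4, 5, ….
Position 17 falls in track A as its term 9, giving 6.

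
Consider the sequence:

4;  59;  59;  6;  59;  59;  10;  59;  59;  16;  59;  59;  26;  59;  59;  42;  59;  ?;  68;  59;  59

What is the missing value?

Positions follow the repeating pattern ABB; grouping by letter gives 2 tracks.
Subsequence A = 4, 6, 10, 16, 26, 42, 68: Fibonacci-style (each term is the sum of the two before it).
Subsequence B = 59, 59, 59, 59, 59, 59, 59, 59, 59, 59, 59, ?, 59, 59: constant 59.
Filling subsequence B at index 12 by its rule yields 59.

59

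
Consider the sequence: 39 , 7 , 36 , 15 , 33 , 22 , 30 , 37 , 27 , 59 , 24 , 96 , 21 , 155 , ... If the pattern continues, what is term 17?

15

Taking every 2nd term gives 2 separate tracks.
Track A = 39, 36, 33, 30, 27, 24, 21: arithmetic, step −3.
Track B = 7, 15, 22, 37, 59, 96, 155: Fibonacci-style (each term is the sum of the two before it).
Term 17 comes from track A (its 9th entry): 15.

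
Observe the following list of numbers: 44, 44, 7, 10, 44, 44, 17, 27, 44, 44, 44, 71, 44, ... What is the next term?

Reading positions in blocks of 4 reveals the pattern AABB — 2 tracks woven together.
Subsequence A is 44, 44, 44, 44, 44, 44, 44, which is the constant sequence 44.
Subsequence B is 7, 10, 17, 27, 44, 71, which is each term equals the sum of the previous two.
Term 14 comes from subsequence A (its 8th entry): 44.

44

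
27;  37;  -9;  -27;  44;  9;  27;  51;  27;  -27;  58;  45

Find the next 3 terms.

27, 65, 63

Split by position mod 3 into 3 tracks.
Subsequence A: 27, -27, 27, -27. The oscillation 27·(−1)^(n+1).
Subsequence B: 37, 44, 51, 58. Adding 7 each time.
Subsequence C: -9, 9, 27, 45. Linear: a_n = -27 + 18·n.
The 13th slot belongs to subsequence A; its 5th term is 27.
Position 14 → subsequence B, term 5 = 65.
Term 15 comes from subsequence C (its 5th entry): 63.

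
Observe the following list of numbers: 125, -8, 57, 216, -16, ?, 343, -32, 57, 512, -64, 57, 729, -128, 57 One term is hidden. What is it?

Split by position mod 3 into 3 tracks.
Subsequence A: 125, 216, 343, 512, 729. Consecutive cubes n³ from n = 5.
Subsequence B: -8, -16, -32, -64, -128. Geometric with ratio 2.
Subsequence C: 57, ?, 57, 57, 57. Constant 57.
So the missing entry in subsequence C is 57.

57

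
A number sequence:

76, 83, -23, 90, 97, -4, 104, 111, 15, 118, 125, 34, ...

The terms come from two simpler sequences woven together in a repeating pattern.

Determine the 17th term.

Reading positions in blocks of 3 reveals the pattern AAB — 2 tracks woven together.
Track A is 76, 83, 90, 97, 104, 111, 118, 125, which is adding 7 each time.
Track B is -23, -4, 15, 34, which is adding 19 each time.
The 17th slot belongs to track A; its 12th term is 153.

153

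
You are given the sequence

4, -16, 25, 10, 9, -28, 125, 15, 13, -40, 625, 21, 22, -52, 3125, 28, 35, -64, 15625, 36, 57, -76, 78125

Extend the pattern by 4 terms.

The terms cycle through 4 interleaved subsequences.
Track A = 4, 9, 13, 22, 35, 57: a Fibonacci-like recurrence a_n = a_{n-1} + a_{n-2}.
Track B = -16, -28, -40, -52, -64, -76: linear: a_n = -4 − 12·n.
Track C = 25, 125, 625, 3125, 15625, 78125: successive powers of 5.
Track D = 10, 15, 21, 28, 36: triangular numbers n(n+1)/2 for n = 4, 5, ….
Position 24 → track D, term 6 = 45.
Position 25 → track A, term 7 = 92.
The 26th slot belongs to track B; its 7th term is -88.
Term 27 comes from track C (its 7th entry): 390625.

45, 92, -88, 390625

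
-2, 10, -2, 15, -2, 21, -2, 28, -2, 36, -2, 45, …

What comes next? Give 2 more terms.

-2, 55

The terms cycle through 2 interleaved subsequences.
Track A: -2, -2, -2, -2, -2, -2. The constant sequence -2.
Track B: 10, 15, 21, 28, 36, 45. The triangular numbers T_4, T_5, ….
The 13th slot belongs to track A; its 7th term is -2.
Position 14 falls in track B as its term 7, giving 55.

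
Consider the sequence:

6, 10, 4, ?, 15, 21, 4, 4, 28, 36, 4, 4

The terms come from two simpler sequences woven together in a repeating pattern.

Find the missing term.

Reading positions in blocks of 4 reveals the pattern AABB — 2 tracks woven together.
Track A is 6, 10, 15, 21, 28, 36, which is triangular numbers starting at T_3.
Track B is 4, ?, 4, 4, 4, 4, which is always 4.
Filling track B at index 2 by its rule yields 4.

4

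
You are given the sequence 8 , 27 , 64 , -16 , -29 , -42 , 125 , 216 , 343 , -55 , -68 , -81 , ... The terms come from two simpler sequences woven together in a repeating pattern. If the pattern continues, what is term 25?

The slot pattern repeats as AAABBB (period 6), so there are 2 interleaved tracks.
Track A is 8, 27, 64, 125, 216, 343, which is consecutive cubes n³ from n = 2.
Track B is -16, -29, -42, -55, -68, -81, which is arithmetic, step −13.
Position 25 falls in track A as its term 13, giving 2744.

2744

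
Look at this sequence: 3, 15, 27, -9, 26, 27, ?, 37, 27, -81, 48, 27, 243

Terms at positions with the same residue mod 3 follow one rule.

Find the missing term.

Split by position mod 3: positions 1, 4, 7, … form one track, and each other residue class forms its own.
Stream A: 3, -9, ?, -81, 243. Multiplying by -3 each time.
Stream B: 15, 26, 37, 48. Adding 11 each time.
Stream C: 27, 27, 27, 27. The constant sequence 27.
The gap is stream A's term 3; the rule gives 27.

27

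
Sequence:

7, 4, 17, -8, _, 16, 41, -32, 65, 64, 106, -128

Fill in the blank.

24

The terms cycle through 2 interleaved subsequences.
Track A: 7, 17, ?, 41, 65, 106 — each term equals the sum of the previous two.
Track B: 4, -8, 16, -32, 64, -128 — multiplying by -2 each time.
The gap is track A's term 3; the rule gives 24.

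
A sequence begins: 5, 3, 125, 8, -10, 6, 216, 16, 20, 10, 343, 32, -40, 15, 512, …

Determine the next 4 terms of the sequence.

64, 80, 21, 729

Split by position mod 4: positions 1, 5, 9, … form one track, and each other residue class forms its own.
Subsequence A: 5, -10, 20, -40 (geometric, ×-2 each step).
Subsequence B: 3, 6, 10, 15 (triangular numbers n(n+1)/2 for n = 2, 3, …).
Subsequence C: 125, 216, 343, 512 (perfect cubes starting at 5³).
Subsequence D: 8, 16, 32 (successive powers of 2).
Position 16 → subsequence D, term 4 = 64.
Position 17 falls in subsequence A as its term 5, giving 80.
Term 18 comes from subsequence B (its 5th entry): 21.
Position 19 → subsequence C, term 5 = 729.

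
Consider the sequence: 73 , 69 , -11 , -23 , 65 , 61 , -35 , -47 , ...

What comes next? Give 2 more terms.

Reading positions in blocks of 4 reveals the pattern AABB — 2 tracks woven together.
Subsequence A = 73, 69, 65, 61: linear: a_n = 77 − 4·n.
Subsequence B = -11, -23, -35, -47: subtracting 12 each time.
Position 9 falls in subsequence A as its term 5, giving 57.
Term 10 comes from subsequence A (its 6th entry): 53.

57, 53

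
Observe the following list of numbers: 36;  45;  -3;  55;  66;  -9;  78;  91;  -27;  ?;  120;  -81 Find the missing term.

The slot pattern repeats as AAB (period 3), so there are 2 interleaved tracks.
Subsequence A: 36, 45, 55, 66, 78, 91, ?, 120 — triangular numbers starting at T_8.
Subsequence B: -3, -9, -27, -81 — geometric, ×3 each step.
Filling subsequence A at index 7 by its rule yields 105.

105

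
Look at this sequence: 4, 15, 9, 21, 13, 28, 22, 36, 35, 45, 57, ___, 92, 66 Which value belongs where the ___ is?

Odd-indexed and even-indexed terms follow separate rules.
Stream A: 4, 9, 13, 22, 35, 57, 92 (Fibonacci-style (each term is the sum of the two before it)).
Stream B: 15, 21, 28, 36, 45, ?, 66 (the triangular numbers T_5, T_6, …).
Stream B's pattern makes the blank 55.

55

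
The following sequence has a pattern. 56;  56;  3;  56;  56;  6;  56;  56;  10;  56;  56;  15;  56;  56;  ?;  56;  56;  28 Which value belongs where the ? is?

Positions follow the repeating pattern AAB; grouping by letter gives 2 tracks.
Track A: 56, 56, 56, 56, 56, 56, 56, 56, 56, 56, 56, 56 — constant 56.
Track B: 3, 6, 10, 15, ?, 28 — the triangular numbers T_2, T_3, ….
The gap is track B's term 5; the rule gives 21.

21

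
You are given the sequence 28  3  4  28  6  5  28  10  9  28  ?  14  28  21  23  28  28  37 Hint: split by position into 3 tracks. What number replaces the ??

Split by position mod 3 into 3 tracks.
Stream A: 28, 28, 28, 28, 28, 28 — constant 28.
Stream B: 3, 6, 10, ?, 21, 28 — triangular numbers n(n+1)/2 for n = 2, 3, ….
Stream C: 4, 5, 9, 14, 23, 37 — a Fibonacci-like recurrence a_n = a_{n-1} + a_{n-2}.
The gap is stream B's term 4; the rule gives 15.

15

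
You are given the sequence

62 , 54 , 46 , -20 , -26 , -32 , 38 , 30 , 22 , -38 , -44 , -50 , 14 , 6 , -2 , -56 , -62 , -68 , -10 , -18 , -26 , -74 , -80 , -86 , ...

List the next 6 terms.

-34, -42, -50, -92, -98, -104

Reading positions in blocks of 6 reveals the pattern AAABBB — 2 tracks woven together.
Track A = 62, 54, 46, 38, 30, 22, 14, 6, -2, -10, -18, -26: arithmetic, step −8.
Track B = -20, -26, -32, -38, -44, -50, -56, -62, -68, -74, -80, -86: linear: a_n = -14 − 6·n.
The 25th slot belongs to track A; its 13th term is -34.
Position 26 falls in track A as its term 14, giving -42.
Position 27 → track A, term 15 = -50.
Term 28 comes from track B (its 13th entry): -92.
Position 29 falls in track B as its term 14, giving -98.
The 30th slot belongs to track B; its 15th term is -104.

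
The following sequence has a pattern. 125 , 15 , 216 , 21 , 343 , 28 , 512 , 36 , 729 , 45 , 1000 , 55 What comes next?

The terms cycle through 2 interleaved subsequences.
Track A: 125, 216, 343, 512, 729, 1000 — consecutive cubes n³ from n = 5.
Track B: 15, 21, 28, 36, 45, 55 — triangular numbers starting at T_5.
Position 13 → track A, term 7 = 1331.

1331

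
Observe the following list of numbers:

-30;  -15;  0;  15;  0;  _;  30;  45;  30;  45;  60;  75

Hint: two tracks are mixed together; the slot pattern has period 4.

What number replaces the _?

Reading positions in blocks of 4 reveals the pattern AABB — 2 tracks woven together.
Track A: -30, -15, 0, ?, 30, 45 (linear: a_n = -45 + 15·n).
Track B: 0, 15, 30, 45, 60, 75 (adding 15 each time).
Filling track A at index 4 by its rule yields 15.

15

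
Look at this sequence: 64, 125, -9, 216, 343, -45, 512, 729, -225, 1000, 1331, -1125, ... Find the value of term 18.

-28125

The slot pattern repeats as AAB (period 3), so there are 2 interleaved tracks.
Stream A = 64, 125, 216, 343, 512, 729, 1000, 1331: consecutive cubes n³ from n = 4.
Stream B = -9, -45, -225, -1125: multiplying by 5 each time.
The 18th slot belongs to stream B; its 6th term is -28125.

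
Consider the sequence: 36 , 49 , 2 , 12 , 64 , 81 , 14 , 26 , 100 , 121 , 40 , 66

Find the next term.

The slot pattern repeats as AABB (period 4), so there are 2 interleaved tracks.
Stream A: 36, 49, 64, 81, 100, 121. Perfect squares starting at 6².
Stream B: 2, 12, 14, 26, 40, 66. Each term equals the sum of the previous two.
The 13th slot belongs to stream A; its 7th term is 144.

144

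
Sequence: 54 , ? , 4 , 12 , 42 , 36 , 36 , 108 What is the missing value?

Reading positions in blocks of 4 reveals the pattern AABB — 2 tracks woven together.
Track A = 54, ?, 42, 36: arithmetic, step −6.
Track B = 4, 12, 36, 108: multiplying by 3 each time.
Track A's pattern makes the blank 48.

48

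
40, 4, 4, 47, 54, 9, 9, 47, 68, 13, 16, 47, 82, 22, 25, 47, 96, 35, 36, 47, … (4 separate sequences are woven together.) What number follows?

Read the sequence 4 terms at a time; column i is its own pattern.
Stream A: 40, 54, 68, 82, 96 (linear: a_n = 26 + 14·n).
Stream B: 4, 9, 13, 22, 35 (each term equals the sum of the previous two).
Stream C: 4, 9, 16, 25, 36 (the squares 2², 3², 4², …).
Stream D: 47, 47, 47, 47, 47 (always 47).
Term 21 comes from stream A (its 6th entry): 110.

110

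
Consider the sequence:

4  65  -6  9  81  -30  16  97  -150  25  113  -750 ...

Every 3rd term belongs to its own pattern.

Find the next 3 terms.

Split by position mod 3 into 3 tracks.
Track A: 4, 9, 16, 25 (the squares 2², 3², 4², …).
Track B: 65, 81, 97, 113 (linear: a_n = 49 + 16·n).
Track C: -6, -30, -150, -750 (geometric with ratio 5).
Position 13 → track A, term 5 = 36.
Position 14 falls in track B as its term 5, giving 129.
Position 15 falls in track C as its term 5, giving -3750.

36, 129, -3750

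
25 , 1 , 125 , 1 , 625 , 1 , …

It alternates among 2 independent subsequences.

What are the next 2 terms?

3125, 1

Odd-indexed and even-indexed terms follow separate rules.
Track A: 25, 125, 625. Powers 5^2, 5^3, 5^4, ….
Track B: 1, 1, 1. Always 1.
Position 7 falls in track A as its term 4, giving 3125.
Position 8 falls in track B as its term 4, giving 1.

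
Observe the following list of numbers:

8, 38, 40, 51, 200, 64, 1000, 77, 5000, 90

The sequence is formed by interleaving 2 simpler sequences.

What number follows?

25000

Odd-indexed and even-indexed terms follow separate rules.
Track A: 8, 40, 200, 1000, 5000 — geometric with ratio 5.
Track B: 38, 51, 64, 77, 90 — linear: a_n = 25 + 13·n.
The 11th slot belongs to track A; its 6th term is 25000.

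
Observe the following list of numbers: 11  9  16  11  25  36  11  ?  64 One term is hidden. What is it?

Positions follow the repeating pattern ABB; grouping by letter gives 2 tracks.
Track A: 11, 11, 11 — always 11.
Track B: 9, 16, 25, 36, ?, 64 — perfect squares starting at 3².
Track B's pattern makes the blank 49.

49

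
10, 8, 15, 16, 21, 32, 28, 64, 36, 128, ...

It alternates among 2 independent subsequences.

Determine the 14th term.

Taking every 2nd term gives 2 separate tracks.
Subsequence A: 10, 15, 21, 28, 36. Triangular numbers starting at T_4.
Subsequence B: 8, 16, 32, 64, 128. Powers 2^3, 2^4, 2^5, ….
Term 14 comes from subsequence B (its 7th entry): 512.

512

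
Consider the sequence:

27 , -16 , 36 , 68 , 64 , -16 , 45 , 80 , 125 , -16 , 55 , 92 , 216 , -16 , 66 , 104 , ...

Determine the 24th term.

128

Split by position mod 4: positions 1, 5, 9, … form one track, and each other residue class forms its own.
Subsequence A: 27, 64, 125, 216. The cubes 3³, 4³, 5³, ….
Subsequence B: -16, -16, -16, -16. The constant sequence -16.
Subsequence C: 36, 45, 55, 66. Triangular numbers n(n+1)/2 for n = 8, 9, ….
Subsequence D: 68, 80, 92, 104. Linear: a_n = 56 + 12·n.
Position 24 → subsequence D, term 6 = 128.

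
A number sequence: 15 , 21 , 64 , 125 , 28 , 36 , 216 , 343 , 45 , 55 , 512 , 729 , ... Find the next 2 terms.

66, 78

The slot pattern repeats as AABB (period 4), so there are 2 interleaved tracks.
Track A: 15, 21, 28, 36, 45, 55. Triangular numbers starting at T_5.
Track B: 64, 125, 216, 343, 512, 729. Consecutive cubes n³ from n = 4.
Term 13 comes from track A (its 7th entry): 66.
Position 14 → track A, term 8 = 78.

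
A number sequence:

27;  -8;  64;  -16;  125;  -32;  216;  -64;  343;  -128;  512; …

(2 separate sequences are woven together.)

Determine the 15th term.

Split by position mod 2 into 2 tracks.
Subsequence A: 27, 64, 125, 216, 343, 512 — consecutive cubes n³ from n = 3.
Subsequence B: -8, -16, -32, -64, -128 — geometric with ratio 2.
Position 15 → subsequence A, term 8 = 1000.

1000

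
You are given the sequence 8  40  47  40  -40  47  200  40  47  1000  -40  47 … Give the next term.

5000

Split by position mod 3 into 3 tracks.
Subsequence A: 8, 40, 200, 1000 — a geometric progression (common ratio 5).
Subsequence B: 40, -40, 40, -40 — oscillating between 40 and -40.
Subsequence C: 47, 47, 47, 47 — constant 47.
Position 13 → subsequence A, term 5 = 5000.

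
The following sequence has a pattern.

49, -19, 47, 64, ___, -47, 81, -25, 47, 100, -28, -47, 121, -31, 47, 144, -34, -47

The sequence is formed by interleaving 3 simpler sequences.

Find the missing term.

-22

Split by position mod 3: positions 1, 4, 7, … form one track, and each other residue class forms its own.
Track A is 49, 64, 81, 100, 121, 144, which is perfect squares starting at 7².
Track B is -19, ?, -25, -28, -31, -34, which is arithmetic, step −3.
Track C is 47, -47, 47, -47, 47, -47, which is alternating ±47.
Filling track B at index 2 by its rule yields -22.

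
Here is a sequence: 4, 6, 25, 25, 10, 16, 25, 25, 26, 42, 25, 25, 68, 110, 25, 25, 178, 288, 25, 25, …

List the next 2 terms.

466, 754

Positions follow the repeating pattern AABB; grouping by letter gives 2 tracks.
Track A: 4, 6, 10, 16, 26, 42, 68, 110, 178, 288 — each term equals the sum of the previous two.
Track B: 25, 25, 25, 25, 25, 25, 25, 25, 25, 25 — constant 25.
Position 21 → track A, term 11 = 466.
The 22nd slot belongs to track A; its 12th term is 754.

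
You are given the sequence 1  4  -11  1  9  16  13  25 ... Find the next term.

The slot pattern repeats as AABB (period 4), so there are 2 interleaved tracks.
Track A = 1, 4, 9, 16: perfect squares starting at 1².
Track B = -11, 1, 13, 25: linear: a_n = -23 + 12·n.
The 9th slot belongs to track A; its 5th term is 25.

25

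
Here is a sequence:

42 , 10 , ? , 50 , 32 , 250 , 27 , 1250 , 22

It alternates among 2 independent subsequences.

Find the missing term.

Positions 1, 3, 5, … form one subsequence and positions 2, 4, 6, … form another.
Track A: 42, ?, 32, 27, 22. Arithmetic with common difference −5.
Track B: 10, 50, 250, 1250. A geometric progression (common ratio 5).
Track A's pattern makes the blank 37.

37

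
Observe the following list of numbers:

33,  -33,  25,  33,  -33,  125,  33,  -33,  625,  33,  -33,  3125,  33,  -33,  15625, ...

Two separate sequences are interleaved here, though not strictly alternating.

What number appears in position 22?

33

The slot pattern repeats as AAB (period 3), so there are 2 interleaved tracks.
Track A = 33, -33, 33, -33, 33, -33, 33, -33, 33, -33: the oscillation 33·(−1)^(n+1).
Track B = 25, 125, 625, 3125, 15625: successive powers of 5.
Position 22 → track A, term 15 = 33.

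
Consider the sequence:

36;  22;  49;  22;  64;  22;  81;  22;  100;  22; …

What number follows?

The terms cycle through 2 interleaved subsequences.
Stream A = 36, 49, 64, 81, 100: the squares 6², 7², 8², ….
Stream B = 22, 22, 22, 22, 22: constant 22.
Position 11 → stream A, term 6 = 121.

121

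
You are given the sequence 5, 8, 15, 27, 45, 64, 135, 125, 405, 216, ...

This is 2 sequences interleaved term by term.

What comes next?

1215

Positions 1, 3, 5, … form one subsequence and positions 2, 4, 6, … form another.
Track A = 5, 15, 45, 135, 405: a geometric progression (common ratio 3).
Track B = 8, 27, 64, 125, 216: consecutive cubes n³ from n = 2.
The 11th slot belongs to track A; its 6th term is 1215.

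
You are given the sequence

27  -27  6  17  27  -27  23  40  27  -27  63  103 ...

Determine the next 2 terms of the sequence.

The slot pattern repeats as AABB (period 4), so there are 2 interleaved tracks.
Track A: 27, -27, 27, -27, 27, -27. Oscillating between 27 and -27.
Track B: 6, 17, 23, 40, 63, 103. A Fibonacci-like recurrence a_n = a_{n-1} + a_{n-2}.
The 13th slot belongs to track A; its 7th term is 27.
Term 14 comes from track A (its 8th entry): -27.

27, -27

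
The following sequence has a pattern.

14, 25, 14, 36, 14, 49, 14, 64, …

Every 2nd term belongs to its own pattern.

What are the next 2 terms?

14, 81

Split by position mod 2 into 2 tracks.
Track A = 14, 14, 14, 14: constant 14.
Track B = 25, 36, 49, 64: the squares 5², 6², 7², ….
Term 9 comes from track A (its 5th entry): 14.
Position 10 → track B, term 5 = 81.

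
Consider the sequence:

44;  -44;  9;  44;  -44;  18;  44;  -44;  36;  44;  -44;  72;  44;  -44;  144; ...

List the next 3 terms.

Positions follow the repeating pattern AAB; grouping by letter gives 2 tracks.
Subsequence A: 44, -44, 44, -44, 44, -44, 44, -44, 44, -44 — the oscillation 44·(−1)^(n+1).
Subsequence B: 9, 18, 36, 72, 144 — geometric, ×2 each step.
Term 16 comes from subsequence A (its 11th entry): 44.
Position 17 falls in subsequence A as its term 12, giving -44.
The 18th slot belongs to subsequence B; its 6th term is 288.

44, -44, 288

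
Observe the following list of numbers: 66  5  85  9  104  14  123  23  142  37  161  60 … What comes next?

Odd-indexed and even-indexed terms follow separate rules.
Subsequence A = 66, 85, 104, 123, 142, 161: arithmetic, step +19.
Subsequence B = 5, 9, 14, 23, 37, 60: Fibonacci-style (each term is the sum of the two before it).
Position 13 → subsequence A, term 7 = 180.

180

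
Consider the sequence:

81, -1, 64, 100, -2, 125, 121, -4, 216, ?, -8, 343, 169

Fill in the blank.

Taking every 3rd term gives 3 separate tracks.
Track A: 81, 100, 121, ?, 169 (perfect squares starting at 9²).
Track B: -1, -2, -4, -8 (multiplying by 2 each time).
Track C: 64, 125, 216, 343 (perfect cubes starting at 4³).
Filling track A at index 4 by its rule yields 144.

144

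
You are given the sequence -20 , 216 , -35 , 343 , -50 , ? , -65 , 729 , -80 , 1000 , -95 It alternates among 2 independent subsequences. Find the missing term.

512

The terms cycle through 2 interleaved subsequences.
Subsequence A is -20, -35, -50, -65, -80, -95, which is subtracting 15 each time.
Subsequence B is 216, 343, ?, 729, 1000, which is perfect cubes starting at 6³.
Filling subsequence B at index 3 by its rule yields 512.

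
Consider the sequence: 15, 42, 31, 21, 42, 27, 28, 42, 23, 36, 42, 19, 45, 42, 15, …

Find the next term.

55

Split by position mod 3 into 3 tracks.
Stream A: 15, 21, 28, 36, 45. Triangular numbers starting at T_5.
Stream B: 42, 42, 42, 42, 42. Always 42.
Stream C: 31, 27, 23, 19, 15. Subtracting 4 each time.
The 16th slot belongs to stream A; its 6th term is 55.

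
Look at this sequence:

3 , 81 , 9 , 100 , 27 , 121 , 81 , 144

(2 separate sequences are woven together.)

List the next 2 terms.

243, 169

Odd-indexed and even-indexed terms follow separate rules.
Track A is 3, 9, 27, 81, which is powers of 3.
Track B is 81, 100, 121, 144, which is perfect squares starting at 9².
Position 9 falls in track A as its term 5, giving 243.
Term 10 comes from track B (its 5th entry): 169.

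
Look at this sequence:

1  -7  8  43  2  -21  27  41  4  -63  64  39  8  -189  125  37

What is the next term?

Read the sequence 4 terms at a time; column i is its own pattern.
Track A: 1, 2, 4, 8 — powers of 2.
Track B: -7, -21, -63, -189 — geometric with ratio 3.
Track C: 8, 27, 64, 125 — perfect cubes starting at 2³.
Track D: 43, 41, 39, 37 — arithmetic, step −2.
The 17th slot belongs to track A; its 5th term is 16.

16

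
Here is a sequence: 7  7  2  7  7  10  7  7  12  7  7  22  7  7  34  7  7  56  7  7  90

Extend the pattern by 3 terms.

The slot pattern repeats as AAB (period 3), so there are 2 interleaved tracks.
Track A: 7, 7, 7, 7, 7, 7, 7, 7, 7, 7, 7, 7, 7, 7 — the constant sequence 7.
Track B: 2, 10, 12, 22, 34, 56, 90 — a Fibonacci-like recurrence a_n = a_{n-1} + a_{n-2}.
The 22nd slot belongs to track A; its 15th term is 7.
Position 23 → track A, term 16 = 7.
Position 24 → track B, term 8 = 146.

7, 7, 146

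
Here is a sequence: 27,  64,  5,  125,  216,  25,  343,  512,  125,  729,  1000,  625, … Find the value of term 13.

The slot pattern repeats as AAB (period 3), so there are 2 interleaved tracks.
Stream A is 27, 64, 125, 216, 343, 512, 729, 1000, which is consecutive cubes n³ from n = 3.
Stream B is 5, 25, 125, 625, which is powers of 5.
Term 13 comes from stream A (its 9th entry): 1331.

1331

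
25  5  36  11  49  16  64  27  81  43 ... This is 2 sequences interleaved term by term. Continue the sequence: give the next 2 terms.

Taking every 2nd term gives 2 separate tracks.
Track A: 25, 36, 49, 64, 81 (perfect squares starting at 5²).
Track B: 5, 11, 16, 27, 43 (a Fibonacci-like recurrence a_n = a_{n-1} + a_{n-2}).
Position 11 → track A, term 6 = 100.
Position 12 falls in track B as its term 6, giving 70.

100, 70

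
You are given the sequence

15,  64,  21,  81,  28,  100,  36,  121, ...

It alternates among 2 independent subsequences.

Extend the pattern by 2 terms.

The terms cycle through 2 interleaved subsequences.
Track A is 15, 21, 28, 36, which is triangular numbers starting at T_5.
Track B is 64, 81, 100, 121, which is perfect squares starting at 8².
Position 9 falls in track A as its term 5, giving 45.
Term 10 comes from track B (its 5th entry): 144.

45, 144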